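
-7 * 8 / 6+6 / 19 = -514 / 57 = -9.02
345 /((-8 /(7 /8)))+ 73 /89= -210263 /5696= -36.91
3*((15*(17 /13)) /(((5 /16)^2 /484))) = 291650.95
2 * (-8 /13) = -16 /13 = -1.23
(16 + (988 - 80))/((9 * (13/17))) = 5236/39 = 134.26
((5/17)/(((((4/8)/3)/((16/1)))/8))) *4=15360/17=903.53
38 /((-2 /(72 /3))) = -456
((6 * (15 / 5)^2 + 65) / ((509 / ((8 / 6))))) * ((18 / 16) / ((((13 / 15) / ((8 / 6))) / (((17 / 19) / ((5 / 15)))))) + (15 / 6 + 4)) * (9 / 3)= 1310428 / 125723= 10.42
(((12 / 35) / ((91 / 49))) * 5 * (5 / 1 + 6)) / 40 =33 / 130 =0.25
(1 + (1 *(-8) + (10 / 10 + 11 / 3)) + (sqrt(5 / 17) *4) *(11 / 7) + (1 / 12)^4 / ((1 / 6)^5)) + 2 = 1 / 24 + 44 *sqrt(85) / 119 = 3.45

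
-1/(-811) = 1/811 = 0.00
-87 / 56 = -1.55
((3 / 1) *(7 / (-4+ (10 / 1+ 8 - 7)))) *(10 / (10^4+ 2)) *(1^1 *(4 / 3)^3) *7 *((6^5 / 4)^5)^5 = 1368644854298390133281976237669754337659960920702539833486753028043043439983334522880 / 1667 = 821022708037426594650255700000000000000000000000000000000000000000000000000000000.00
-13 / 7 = -1.86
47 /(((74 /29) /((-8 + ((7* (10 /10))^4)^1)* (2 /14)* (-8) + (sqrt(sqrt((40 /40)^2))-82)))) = -26866093 /518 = -51865.04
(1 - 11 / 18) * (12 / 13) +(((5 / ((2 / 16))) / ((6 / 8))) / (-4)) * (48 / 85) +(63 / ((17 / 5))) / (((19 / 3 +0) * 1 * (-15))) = -92783 / 12597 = -7.37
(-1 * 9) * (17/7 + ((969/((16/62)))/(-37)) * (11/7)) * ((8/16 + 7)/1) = 43928595/4144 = 10600.53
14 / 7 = 2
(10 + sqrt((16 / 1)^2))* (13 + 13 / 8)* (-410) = -311805 / 2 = -155902.50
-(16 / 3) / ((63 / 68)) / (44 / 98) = -3808 / 297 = -12.82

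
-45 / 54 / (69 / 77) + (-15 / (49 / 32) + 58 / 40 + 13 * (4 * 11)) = 114154217 / 202860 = 562.72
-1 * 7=-7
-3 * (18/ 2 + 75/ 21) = -264/ 7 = -37.71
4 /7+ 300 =2104 /7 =300.57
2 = 2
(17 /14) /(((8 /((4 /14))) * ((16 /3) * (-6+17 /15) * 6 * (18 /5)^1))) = -425 /5494272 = -0.00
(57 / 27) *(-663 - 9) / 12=-1064 / 9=-118.22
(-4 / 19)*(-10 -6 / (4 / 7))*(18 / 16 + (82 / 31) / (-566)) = 3223789 / 666748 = 4.84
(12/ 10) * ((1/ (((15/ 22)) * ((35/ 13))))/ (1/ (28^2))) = 64064/ 125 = 512.51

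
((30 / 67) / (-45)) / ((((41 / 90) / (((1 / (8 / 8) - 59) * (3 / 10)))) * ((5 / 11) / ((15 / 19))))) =34452 / 52193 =0.66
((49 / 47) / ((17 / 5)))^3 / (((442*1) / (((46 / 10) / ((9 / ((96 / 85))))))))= 216474160 / 5749138719129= 0.00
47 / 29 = 1.62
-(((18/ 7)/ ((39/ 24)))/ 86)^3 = -373248/ 59914169497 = -0.00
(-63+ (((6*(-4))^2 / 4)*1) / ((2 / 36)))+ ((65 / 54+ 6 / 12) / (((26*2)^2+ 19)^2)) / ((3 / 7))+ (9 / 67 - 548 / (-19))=279387649748686 / 109222135911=2557.98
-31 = -31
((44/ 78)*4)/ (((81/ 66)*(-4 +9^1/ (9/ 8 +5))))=-0.73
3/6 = 1/2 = 0.50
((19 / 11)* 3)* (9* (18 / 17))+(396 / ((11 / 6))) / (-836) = 49.12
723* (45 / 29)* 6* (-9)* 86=-151092540 / 29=-5210087.59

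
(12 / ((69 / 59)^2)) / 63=13924 / 99981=0.14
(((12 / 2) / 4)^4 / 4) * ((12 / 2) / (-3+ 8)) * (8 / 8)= 243 / 160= 1.52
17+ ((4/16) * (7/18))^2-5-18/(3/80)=-2426063/5184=-467.99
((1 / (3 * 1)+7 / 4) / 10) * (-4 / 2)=-0.42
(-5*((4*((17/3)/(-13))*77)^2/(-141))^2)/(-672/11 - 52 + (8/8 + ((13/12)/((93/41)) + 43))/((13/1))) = 1025210208092263424/1376027464128057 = 745.05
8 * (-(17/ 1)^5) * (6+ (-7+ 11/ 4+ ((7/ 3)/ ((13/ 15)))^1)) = -655973934/ 13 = -50459533.38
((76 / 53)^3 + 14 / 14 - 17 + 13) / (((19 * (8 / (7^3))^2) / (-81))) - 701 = -53956286137 / 181034432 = -298.04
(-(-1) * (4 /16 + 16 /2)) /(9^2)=11 /108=0.10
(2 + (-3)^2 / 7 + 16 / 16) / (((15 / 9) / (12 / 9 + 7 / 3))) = 66 / 7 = 9.43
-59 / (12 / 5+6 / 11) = -3245 / 162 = -20.03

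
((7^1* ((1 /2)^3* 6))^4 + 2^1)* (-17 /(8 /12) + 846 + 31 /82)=820335551 /1312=625255.76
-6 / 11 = -0.55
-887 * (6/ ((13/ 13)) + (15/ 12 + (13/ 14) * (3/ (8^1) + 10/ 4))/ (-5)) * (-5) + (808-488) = 2626767/ 112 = 23453.28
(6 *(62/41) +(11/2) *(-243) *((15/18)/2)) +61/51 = -546.61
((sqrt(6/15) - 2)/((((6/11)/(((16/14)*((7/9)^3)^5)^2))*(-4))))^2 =36047758588291609122536675909043240722184975063415168/80865463496149404468593092327932226787916403239203299788045 - 6554137925143928931370304710735134676760904556984576*sqrt(10)/80865463496149404468593092327932226787916403239203299788045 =0.00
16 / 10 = 8 / 5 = 1.60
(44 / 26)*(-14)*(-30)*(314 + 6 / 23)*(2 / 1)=10274880 / 23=446733.91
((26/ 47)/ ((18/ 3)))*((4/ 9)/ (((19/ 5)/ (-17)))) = -4420/ 24111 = -0.18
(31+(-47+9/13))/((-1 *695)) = 0.02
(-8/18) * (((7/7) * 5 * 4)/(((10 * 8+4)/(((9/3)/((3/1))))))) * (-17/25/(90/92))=3128/42525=0.07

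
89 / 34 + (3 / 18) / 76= 20309 / 7752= 2.62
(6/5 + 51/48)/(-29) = -181/2320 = -0.08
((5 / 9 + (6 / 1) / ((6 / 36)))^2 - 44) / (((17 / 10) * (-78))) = -523385 / 53703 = -9.75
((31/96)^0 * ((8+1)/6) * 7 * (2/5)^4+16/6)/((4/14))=19264/1875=10.27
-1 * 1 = -1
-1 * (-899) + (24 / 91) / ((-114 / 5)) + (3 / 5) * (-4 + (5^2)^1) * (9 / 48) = 124674861 / 138320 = 901.35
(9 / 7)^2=81 / 49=1.65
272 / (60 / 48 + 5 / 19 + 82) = 20672 / 6347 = 3.26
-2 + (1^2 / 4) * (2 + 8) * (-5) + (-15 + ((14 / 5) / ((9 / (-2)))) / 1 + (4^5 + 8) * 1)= 90169 / 90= 1001.88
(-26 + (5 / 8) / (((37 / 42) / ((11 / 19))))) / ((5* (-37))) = 71957 / 520220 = 0.14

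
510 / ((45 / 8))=272 / 3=90.67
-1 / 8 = -0.12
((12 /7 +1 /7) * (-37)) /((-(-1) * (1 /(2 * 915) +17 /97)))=-85382310 /218449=-390.86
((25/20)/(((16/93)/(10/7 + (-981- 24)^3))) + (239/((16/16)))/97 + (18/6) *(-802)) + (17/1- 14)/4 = -320494848556297/43456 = -7375157597.48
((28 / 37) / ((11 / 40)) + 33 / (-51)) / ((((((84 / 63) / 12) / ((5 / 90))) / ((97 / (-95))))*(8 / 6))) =-4237833 / 5258440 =-0.81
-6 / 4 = -3 / 2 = -1.50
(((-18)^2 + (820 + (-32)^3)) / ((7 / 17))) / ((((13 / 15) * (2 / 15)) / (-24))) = 1451541600 / 91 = 15951006.59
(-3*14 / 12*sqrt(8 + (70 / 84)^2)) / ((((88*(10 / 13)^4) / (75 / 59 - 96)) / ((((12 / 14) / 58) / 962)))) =12279033*sqrt(313) / 445681280000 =0.00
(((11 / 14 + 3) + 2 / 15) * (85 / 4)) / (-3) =-13991 / 504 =-27.76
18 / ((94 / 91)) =819 / 47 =17.43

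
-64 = -64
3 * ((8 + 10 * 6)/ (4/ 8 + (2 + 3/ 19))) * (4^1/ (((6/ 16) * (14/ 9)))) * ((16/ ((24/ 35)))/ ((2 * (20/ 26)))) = 806208/ 101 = 7982.26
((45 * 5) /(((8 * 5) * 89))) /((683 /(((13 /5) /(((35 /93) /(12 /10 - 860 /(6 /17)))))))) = -33125391 /21275450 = -1.56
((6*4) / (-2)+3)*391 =-3519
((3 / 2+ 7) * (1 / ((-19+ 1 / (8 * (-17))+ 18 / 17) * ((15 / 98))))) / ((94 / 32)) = -1812608 / 1720905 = -1.05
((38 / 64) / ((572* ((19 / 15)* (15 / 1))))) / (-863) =-1 / 15796352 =-0.00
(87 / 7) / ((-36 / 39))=-377 / 28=-13.46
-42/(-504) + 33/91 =0.45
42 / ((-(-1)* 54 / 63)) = 49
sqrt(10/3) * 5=5 * sqrt(30)/3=9.13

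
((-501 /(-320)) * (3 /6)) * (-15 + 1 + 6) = -501 /80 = -6.26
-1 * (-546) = 546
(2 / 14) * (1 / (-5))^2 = 1 / 175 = 0.01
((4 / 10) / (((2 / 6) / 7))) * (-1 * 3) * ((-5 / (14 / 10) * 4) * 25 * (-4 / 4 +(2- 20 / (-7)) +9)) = 810000 / 7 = 115714.29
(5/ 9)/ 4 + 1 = 41/ 36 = 1.14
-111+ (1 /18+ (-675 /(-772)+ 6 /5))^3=-4248741412186343 /41926580424000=-101.34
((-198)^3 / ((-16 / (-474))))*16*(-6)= 22076242848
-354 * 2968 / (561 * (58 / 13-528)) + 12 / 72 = 14295097 / 3818166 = 3.74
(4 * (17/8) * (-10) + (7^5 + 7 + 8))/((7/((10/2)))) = 11955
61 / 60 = 1.02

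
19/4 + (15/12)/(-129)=1223/258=4.74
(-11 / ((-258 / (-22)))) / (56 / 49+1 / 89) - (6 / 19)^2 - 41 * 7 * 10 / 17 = -96615917653 / 569212887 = -169.74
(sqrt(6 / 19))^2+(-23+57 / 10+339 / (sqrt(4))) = 14489 / 95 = 152.52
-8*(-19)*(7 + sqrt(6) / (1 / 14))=1064 + 2128*sqrt(6)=6276.51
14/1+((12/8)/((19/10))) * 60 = 1166/19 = 61.37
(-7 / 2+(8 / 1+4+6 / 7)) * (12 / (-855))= -262 / 1995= -0.13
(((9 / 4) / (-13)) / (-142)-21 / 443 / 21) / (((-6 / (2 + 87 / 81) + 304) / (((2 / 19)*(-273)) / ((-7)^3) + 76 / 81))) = -10865545687 / 3092106561846120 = -0.00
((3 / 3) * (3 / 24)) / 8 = 1 / 64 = 0.02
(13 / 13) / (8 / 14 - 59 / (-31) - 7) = -217 / 982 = -0.22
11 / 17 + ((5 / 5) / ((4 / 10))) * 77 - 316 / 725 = 4750331 / 24650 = 192.71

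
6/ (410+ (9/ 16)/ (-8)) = 768/ 52471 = 0.01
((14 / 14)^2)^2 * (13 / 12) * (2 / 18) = 13 / 108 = 0.12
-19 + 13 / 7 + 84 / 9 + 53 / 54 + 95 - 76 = 12.17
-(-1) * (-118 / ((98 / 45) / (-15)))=812.76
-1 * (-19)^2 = -361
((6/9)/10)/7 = 1/105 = 0.01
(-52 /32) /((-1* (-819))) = -1 /504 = -0.00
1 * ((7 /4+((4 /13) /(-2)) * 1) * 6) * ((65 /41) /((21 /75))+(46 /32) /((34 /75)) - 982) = -37832716629 /4059328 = -9319.95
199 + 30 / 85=199.35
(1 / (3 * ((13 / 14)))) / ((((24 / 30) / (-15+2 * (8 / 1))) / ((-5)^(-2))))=7 / 390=0.02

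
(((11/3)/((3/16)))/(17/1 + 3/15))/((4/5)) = 550/387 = 1.42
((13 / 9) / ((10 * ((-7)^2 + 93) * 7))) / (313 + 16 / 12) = 13 / 28120260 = 0.00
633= 633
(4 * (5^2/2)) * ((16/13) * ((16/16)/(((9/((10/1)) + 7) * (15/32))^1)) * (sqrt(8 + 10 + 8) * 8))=409600 * sqrt(26)/3081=677.88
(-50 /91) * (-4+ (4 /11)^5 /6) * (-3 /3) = -96605000 /43966923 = -2.20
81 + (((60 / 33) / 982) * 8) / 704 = 19249169 / 237644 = 81.00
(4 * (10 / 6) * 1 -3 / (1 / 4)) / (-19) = 16 / 57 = 0.28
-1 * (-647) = 647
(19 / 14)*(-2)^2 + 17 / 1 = 157 / 7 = 22.43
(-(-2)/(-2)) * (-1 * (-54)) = -54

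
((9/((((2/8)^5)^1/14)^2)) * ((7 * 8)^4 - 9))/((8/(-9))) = -20464574871896064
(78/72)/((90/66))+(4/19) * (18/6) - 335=-1140823/3420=-333.57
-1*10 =-10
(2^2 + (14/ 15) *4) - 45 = -559/ 15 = -37.27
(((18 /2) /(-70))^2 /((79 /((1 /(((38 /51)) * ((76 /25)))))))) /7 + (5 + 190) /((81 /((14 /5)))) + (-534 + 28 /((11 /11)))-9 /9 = -4228022404271 /8451662688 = -500.26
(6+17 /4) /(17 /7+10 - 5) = 287 /208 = 1.38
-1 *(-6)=6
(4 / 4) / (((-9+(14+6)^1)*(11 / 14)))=14 / 121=0.12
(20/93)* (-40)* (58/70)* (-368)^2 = -628367360/651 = -965234.04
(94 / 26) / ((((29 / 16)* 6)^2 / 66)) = 66176 / 32799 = 2.02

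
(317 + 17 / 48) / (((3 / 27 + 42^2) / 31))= 1416669 / 254032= 5.58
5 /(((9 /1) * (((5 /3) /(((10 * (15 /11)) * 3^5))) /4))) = 48600 /11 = 4418.18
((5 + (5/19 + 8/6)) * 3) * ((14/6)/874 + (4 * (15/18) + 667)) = 330432748/24909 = 13265.60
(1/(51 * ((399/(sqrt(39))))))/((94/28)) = 2 * sqrt(39)/136629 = 0.00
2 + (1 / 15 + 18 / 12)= 107 / 30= 3.57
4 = 4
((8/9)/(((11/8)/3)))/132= 16/1089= 0.01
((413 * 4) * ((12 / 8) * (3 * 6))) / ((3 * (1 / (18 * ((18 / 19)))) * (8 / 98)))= 3105846.95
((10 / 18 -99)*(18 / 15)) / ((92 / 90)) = -2658 / 23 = -115.57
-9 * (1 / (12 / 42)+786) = -14211 / 2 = -7105.50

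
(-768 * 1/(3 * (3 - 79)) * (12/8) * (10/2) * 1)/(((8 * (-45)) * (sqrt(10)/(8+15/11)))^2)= 10609/6207300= 0.00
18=18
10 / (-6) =-5 / 3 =-1.67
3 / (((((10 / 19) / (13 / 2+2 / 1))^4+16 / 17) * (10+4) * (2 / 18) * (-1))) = -32653620723 / 15935784928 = -2.05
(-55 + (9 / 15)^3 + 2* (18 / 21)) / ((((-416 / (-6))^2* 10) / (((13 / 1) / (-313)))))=8037 / 175280000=0.00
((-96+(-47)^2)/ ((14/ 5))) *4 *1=21130/ 7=3018.57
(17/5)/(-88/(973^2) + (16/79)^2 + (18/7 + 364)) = 100445106713/10830710908490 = 0.01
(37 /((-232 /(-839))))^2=963667849 /53824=17904.05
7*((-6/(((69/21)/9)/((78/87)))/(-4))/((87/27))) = 154791/19343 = 8.00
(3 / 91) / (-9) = -1 / 273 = -0.00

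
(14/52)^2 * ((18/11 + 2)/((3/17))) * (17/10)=14161/5577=2.54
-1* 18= -18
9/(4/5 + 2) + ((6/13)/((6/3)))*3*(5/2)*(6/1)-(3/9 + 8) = 2875/546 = 5.27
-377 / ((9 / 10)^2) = -37700 / 81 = -465.43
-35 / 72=-0.49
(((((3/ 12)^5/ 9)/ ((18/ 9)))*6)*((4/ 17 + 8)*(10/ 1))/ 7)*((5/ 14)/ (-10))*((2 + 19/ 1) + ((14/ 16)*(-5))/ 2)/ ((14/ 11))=-11825/ 5849088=-0.00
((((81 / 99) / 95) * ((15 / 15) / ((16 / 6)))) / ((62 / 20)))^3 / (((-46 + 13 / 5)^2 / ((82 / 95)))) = 4035015 / 7786584246888676768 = 0.00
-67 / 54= -1.24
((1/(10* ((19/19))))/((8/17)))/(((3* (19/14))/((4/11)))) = 119/6270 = 0.02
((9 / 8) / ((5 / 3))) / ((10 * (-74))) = -27 / 29600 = -0.00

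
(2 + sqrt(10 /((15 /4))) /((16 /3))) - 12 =-10 + sqrt(6) /8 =-9.69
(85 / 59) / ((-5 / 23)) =-391 / 59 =-6.63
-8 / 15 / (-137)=8 / 2055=0.00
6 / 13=0.46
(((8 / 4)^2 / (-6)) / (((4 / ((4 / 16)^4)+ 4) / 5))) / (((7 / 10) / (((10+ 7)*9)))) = -1275 / 1799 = -0.71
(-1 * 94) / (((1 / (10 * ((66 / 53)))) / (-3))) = 186120 / 53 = 3511.70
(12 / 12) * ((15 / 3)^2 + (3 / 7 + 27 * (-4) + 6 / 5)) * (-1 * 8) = 22784 / 35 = 650.97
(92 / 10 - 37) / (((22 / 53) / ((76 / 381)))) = -279946 / 20955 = -13.36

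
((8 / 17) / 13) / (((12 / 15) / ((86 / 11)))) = 860 / 2431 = 0.35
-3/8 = -0.38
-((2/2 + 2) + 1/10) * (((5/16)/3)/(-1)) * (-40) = -12.92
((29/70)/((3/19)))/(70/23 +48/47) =0.65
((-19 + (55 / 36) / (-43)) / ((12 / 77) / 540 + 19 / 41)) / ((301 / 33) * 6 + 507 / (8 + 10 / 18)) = -35815517815 / 99449308144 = -0.36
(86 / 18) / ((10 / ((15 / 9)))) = 43 / 54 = 0.80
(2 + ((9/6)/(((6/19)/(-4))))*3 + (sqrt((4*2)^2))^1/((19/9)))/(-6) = 973/114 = 8.54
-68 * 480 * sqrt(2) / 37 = -32640 * sqrt(2) / 37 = -1247.57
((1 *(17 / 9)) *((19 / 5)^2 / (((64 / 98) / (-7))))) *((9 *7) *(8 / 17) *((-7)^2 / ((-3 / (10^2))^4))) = -42471289000000 / 81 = -524336901234.57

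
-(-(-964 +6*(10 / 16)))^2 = -14753281 / 16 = -922080.06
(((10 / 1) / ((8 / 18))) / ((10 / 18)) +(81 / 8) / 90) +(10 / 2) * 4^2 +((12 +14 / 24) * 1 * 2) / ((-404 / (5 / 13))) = 37999861 / 315120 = 120.59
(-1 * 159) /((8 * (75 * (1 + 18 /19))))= -1007 /7400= -0.14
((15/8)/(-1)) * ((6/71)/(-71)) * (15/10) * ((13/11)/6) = 585/887216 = 0.00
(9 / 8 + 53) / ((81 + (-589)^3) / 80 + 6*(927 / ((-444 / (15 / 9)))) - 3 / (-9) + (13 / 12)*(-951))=-240315 / 11345335064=-0.00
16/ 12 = 4/ 3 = 1.33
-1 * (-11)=11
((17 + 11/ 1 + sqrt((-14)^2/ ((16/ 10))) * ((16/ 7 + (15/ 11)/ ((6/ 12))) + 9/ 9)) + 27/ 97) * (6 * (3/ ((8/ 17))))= 419679/ 388 + 70839 * sqrt(10)/ 88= 3627.24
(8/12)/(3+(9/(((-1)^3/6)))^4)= 2/25509177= 0.00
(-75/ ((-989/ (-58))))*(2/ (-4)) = 2175/ 989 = 2.20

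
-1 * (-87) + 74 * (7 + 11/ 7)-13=4958/ 7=708.29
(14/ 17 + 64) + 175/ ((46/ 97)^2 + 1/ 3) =14477077/ 38267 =378.32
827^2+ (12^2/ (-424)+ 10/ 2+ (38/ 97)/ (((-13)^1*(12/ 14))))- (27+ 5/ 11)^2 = 16574202647887/ 24260379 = 683179.87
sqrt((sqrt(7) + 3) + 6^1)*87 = 87*sqrt(sqrt(7) + 9) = 296.90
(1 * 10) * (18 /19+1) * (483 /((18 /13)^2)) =5033665 /1026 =4906.11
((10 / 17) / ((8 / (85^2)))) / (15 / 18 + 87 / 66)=70125 / 284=246.92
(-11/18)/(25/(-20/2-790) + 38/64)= -88/81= -1.09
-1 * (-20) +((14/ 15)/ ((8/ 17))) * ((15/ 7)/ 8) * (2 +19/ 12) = 8411/ 384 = 21.90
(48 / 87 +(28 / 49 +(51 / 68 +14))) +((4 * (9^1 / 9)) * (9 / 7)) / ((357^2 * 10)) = 912605877 / 57493660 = 15.87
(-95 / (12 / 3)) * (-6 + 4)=95 / 2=47.50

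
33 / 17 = 1.94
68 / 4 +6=23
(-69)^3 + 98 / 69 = -22667023 / 69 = -328507.58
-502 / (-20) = 251 / 10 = 25.10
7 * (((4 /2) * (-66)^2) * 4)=243936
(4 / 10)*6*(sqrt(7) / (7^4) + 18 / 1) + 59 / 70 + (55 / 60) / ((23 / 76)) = 12*sqrt(7) / 12005 + 227357 / 4830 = 47.07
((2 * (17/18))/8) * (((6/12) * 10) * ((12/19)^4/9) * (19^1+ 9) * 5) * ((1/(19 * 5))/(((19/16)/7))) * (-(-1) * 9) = 76769280/47045881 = 1.63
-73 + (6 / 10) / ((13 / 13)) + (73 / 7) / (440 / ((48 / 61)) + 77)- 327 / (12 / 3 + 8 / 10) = -150169979 / 1068760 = -140.51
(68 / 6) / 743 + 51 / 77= 0.68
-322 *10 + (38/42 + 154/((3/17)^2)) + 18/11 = 1197263/693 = 1727.65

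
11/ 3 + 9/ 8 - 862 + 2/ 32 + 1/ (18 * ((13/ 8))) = -1604513/ 1872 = -857.11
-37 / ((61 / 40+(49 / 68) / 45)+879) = -0.04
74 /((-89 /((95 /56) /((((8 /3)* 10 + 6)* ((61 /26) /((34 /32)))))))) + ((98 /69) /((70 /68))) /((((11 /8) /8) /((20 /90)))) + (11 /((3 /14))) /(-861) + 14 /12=2.87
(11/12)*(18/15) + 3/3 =21/10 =2.10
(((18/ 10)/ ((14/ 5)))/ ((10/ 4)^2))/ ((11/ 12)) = 216/ 1925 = 0.11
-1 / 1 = -1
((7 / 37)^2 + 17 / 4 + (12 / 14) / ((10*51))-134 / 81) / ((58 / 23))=15983402213 / 15307117560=1.04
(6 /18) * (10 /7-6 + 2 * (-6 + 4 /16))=-75 /14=-5.36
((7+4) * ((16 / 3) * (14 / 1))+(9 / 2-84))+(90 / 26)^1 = 58133 / 78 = 745.29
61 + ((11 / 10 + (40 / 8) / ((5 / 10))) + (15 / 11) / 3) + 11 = 9191 / 110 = 83.55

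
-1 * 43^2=-1849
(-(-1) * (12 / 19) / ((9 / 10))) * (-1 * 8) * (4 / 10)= -128 / 57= -2.25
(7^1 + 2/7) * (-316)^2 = 5092656/7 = 727522.29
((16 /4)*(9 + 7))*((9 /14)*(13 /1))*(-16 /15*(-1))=19968 /35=570.51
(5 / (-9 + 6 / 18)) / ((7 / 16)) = -1.32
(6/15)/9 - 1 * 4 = -178/45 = -3.96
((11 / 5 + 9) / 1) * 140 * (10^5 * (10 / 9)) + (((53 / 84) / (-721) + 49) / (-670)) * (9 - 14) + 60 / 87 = 123010491369114281 / 706055112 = 174222223.28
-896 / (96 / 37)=-1036 / 3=-345.33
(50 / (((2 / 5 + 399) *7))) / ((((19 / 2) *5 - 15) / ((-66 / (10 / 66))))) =-43560 / 181727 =-0.24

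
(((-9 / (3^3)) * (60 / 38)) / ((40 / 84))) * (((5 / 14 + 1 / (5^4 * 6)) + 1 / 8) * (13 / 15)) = -658489 / 1425000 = -0.46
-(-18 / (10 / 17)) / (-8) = -153 / 40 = -3.82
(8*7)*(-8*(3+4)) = -3136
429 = 429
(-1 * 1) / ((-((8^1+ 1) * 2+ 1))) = 1 / 19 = 0.05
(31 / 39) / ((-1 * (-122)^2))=-31 / 580476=-0.00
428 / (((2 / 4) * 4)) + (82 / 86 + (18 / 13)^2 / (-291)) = 151515855 / 704899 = 214.95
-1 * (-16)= 16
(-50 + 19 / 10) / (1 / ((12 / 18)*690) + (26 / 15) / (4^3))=-531024 / 323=-1644.04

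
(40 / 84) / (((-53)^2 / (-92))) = -920 / 58989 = -0.02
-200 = -200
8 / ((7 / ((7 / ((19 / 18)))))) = 144 / 19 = 7.58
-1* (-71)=71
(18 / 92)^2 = 81 / 2116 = 0.04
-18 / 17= -1.06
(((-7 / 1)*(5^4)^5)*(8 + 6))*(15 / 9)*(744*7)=-81123352050781250000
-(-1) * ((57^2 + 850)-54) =4045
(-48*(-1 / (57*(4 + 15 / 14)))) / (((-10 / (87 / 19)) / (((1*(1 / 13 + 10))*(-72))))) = 91905408 / 1666015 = 55.16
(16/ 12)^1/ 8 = 1/ 6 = 0.17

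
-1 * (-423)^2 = -178929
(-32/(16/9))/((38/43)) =-387/19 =-20.37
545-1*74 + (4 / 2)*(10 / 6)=1423 / 3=474.33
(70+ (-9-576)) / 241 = -515 / 241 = -2.14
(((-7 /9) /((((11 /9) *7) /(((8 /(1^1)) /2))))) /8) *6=-3 /11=-0.27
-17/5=-3.40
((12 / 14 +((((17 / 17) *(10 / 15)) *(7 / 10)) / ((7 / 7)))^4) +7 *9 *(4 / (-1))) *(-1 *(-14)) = -3515.34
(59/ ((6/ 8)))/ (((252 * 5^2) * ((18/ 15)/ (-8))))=-236/ 2835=-0.08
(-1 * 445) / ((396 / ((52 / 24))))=-5785 / 2376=-2.43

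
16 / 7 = 2.29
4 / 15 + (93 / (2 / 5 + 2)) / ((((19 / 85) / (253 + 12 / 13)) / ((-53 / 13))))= -34575035249 / 192660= -179461.41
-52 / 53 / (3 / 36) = -624 / 53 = -11.77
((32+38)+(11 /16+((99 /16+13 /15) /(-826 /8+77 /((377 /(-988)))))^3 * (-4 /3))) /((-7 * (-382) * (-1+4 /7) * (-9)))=15854967627336164689 /2313394842977315015625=0.01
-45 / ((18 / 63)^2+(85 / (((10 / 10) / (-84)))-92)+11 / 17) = 12495 / 2007883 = 0.01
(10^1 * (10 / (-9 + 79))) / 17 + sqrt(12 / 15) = 10 / 119 + 2 * sqrt(5) / 5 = 0.98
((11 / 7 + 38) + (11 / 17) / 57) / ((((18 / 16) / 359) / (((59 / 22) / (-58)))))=-11373773380 / 19473993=-584.05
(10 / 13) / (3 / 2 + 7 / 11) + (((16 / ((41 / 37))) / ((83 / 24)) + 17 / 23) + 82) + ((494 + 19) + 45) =30858540925 / 47822359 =645.27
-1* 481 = -481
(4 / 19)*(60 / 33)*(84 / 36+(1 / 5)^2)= 2848 / 3135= 0.91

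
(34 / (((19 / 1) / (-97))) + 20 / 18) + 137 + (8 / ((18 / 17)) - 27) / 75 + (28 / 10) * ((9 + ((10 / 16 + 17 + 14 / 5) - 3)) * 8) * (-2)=-15640948 / 12825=-1219.57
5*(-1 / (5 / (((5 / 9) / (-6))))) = 5 / 54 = 0.09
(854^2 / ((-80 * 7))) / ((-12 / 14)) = 182329 / 120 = 1519.41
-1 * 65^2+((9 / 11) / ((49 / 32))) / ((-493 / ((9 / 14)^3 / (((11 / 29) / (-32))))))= -146065855967 / 34571999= -4224.98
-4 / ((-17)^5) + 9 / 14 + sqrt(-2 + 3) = 32656767 / 19877998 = 1.64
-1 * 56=-56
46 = 46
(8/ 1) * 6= 48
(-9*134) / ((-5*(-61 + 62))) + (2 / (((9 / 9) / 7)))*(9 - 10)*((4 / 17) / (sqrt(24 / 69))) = 1206 / 5 - 14*sqrt(46) / 17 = 235.61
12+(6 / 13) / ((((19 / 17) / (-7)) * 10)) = 14463 / 1235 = 11.71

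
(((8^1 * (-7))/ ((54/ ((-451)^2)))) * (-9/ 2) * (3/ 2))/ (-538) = -1423807/ 538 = -2646.48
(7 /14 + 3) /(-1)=-7 /2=-3.50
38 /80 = 19 /40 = 0.48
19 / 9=2.11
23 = 23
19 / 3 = 6.33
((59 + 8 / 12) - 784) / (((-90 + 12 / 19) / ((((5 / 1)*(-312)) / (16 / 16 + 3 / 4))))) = -42938480 / 5943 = -7225.05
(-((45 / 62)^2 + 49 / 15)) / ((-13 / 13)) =218731 / 57660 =3.79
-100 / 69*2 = -200 / 69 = -2.90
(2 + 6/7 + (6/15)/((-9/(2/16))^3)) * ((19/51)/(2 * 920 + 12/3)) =354585467/614280360960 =0.00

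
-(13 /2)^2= -169 /4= -42.25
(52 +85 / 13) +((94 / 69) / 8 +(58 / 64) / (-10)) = 16825747 / 287040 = 58.62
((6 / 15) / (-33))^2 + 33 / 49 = 898621 / 1334025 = 0.67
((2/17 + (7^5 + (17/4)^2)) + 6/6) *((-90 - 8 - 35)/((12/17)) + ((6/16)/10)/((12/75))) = -3166389.14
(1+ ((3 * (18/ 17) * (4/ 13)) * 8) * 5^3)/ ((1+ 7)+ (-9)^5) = -216221/ 13048061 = -0.02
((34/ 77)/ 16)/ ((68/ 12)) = 3/ 616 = 0.00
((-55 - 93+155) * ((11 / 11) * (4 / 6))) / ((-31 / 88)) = -1232 / 93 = -13.25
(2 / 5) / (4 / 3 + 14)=3 / 115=0.03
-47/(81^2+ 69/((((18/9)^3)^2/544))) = -94/14295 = -0.01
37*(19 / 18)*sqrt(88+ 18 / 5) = 703*sqrt(2290) / 90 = 373.79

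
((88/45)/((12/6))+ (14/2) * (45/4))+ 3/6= 14441/180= 80.23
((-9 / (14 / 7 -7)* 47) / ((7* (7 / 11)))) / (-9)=-517 / 245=-2.11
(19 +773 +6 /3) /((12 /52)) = 3440.67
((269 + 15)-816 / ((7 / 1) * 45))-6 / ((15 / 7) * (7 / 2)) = 29464 / 105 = 280.61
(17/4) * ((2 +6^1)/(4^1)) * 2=17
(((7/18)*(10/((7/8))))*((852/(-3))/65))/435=-2272/50895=-0.04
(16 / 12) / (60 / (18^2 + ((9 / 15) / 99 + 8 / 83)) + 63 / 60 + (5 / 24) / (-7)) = 4971212960 / 4494093631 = 1.11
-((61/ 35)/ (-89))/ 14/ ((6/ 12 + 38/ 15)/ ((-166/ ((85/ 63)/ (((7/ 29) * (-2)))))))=0.03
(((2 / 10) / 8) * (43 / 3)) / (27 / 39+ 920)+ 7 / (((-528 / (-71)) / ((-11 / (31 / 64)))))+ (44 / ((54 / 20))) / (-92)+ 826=7414272451103 / 9216608760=804.45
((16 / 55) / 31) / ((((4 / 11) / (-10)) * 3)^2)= 220 / 279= 0.79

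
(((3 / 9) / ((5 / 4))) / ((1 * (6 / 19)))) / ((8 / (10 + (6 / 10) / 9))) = 2869 / 2700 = 1.06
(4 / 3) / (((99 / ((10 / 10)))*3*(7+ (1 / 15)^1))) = 10 / 15741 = 0.00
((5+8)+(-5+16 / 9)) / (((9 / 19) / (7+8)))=8360 / 27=309.63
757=757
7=7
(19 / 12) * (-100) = -475 / 3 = -158.33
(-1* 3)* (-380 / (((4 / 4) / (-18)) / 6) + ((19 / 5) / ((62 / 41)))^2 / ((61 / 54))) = -123136.77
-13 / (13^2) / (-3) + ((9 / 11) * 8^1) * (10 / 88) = 3631 / 4719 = 0.77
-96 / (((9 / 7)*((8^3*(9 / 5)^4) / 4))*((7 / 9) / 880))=-137500 / 2187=-62.87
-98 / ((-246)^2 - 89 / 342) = -33516 / 20696383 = -0.00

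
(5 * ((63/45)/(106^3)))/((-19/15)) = -105/22629304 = -0.00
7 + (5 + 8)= 20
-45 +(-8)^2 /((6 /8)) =121 /3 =40.33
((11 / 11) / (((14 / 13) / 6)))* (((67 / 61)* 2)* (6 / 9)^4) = 27872 / 11529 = 2.42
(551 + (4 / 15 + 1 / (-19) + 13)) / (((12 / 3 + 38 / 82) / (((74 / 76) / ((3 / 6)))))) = 243935117 / 990945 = 246.16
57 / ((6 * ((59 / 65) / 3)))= 3705 / 118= 31.40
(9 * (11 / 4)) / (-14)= -1.77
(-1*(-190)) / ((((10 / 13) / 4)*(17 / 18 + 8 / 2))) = 17784 / 89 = 199.82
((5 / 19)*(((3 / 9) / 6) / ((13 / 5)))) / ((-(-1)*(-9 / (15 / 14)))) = -125 / 186732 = -0.00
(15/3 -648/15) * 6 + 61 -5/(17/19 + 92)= -296968/1765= -168.25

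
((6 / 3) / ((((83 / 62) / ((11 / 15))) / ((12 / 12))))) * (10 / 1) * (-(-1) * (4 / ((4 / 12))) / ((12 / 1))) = 2728 / 249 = 10.96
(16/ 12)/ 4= 1/ 3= 0.33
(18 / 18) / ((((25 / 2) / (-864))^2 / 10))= 5971968 / 125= 47775.74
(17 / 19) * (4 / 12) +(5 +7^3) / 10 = 10003 / 285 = 35.10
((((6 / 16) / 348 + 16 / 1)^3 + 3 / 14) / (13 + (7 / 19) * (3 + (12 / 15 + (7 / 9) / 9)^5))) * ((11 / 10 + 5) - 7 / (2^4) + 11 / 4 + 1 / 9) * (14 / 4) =647119822963499268104212723125 / 75747406283664460535037952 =8543.13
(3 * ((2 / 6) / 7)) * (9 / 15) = 3 / 35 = 0.09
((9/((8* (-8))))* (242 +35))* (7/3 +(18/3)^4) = -3236745/64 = -50574.14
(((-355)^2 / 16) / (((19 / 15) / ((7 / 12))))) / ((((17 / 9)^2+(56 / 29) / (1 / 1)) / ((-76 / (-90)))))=230247675 / 413344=557.04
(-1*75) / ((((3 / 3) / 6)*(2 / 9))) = -2025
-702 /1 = -702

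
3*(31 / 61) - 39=-2286 / 61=-37.48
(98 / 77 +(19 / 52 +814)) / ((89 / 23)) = 10730535 / 50908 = 210.78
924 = 924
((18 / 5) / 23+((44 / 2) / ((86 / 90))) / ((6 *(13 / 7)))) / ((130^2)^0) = 142887 / 64285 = 2.22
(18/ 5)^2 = 12.96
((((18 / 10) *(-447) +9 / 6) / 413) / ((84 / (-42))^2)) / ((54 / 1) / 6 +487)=-8031 / 8193920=-0.00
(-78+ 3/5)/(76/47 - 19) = 4.45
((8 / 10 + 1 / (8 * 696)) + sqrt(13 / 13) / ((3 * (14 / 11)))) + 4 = 328833 / 64960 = 5.06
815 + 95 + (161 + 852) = 1923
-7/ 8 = -0.88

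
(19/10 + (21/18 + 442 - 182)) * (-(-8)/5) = 31568/75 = 420.91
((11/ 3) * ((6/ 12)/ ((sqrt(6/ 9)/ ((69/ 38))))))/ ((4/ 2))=253 * sqrt(6)/ 304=2.04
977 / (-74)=-977 / 74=-13.20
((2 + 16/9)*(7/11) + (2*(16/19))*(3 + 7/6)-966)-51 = -1895255/1881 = -1007.58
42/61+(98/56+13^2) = 41831/244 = 171.44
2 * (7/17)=14/17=0.82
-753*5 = -3765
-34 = -34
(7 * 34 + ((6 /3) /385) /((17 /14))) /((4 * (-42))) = -37089 /26180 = -1.42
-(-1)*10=10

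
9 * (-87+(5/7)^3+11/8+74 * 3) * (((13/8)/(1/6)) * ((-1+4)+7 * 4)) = 4082692653/10976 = 371965.44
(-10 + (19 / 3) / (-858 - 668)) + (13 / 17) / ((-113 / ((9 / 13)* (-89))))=-84312901 / 8794338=-9.59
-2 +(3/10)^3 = -1973/1000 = -1.97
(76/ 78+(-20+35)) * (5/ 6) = 3115/ 234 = 13.31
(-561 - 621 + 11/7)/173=-8263/1211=-6.82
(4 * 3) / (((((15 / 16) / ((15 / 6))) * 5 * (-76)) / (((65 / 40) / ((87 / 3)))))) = -13 / 2755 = -0.00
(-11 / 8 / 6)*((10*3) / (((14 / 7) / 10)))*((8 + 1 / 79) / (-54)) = 58025 / 11376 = 5.10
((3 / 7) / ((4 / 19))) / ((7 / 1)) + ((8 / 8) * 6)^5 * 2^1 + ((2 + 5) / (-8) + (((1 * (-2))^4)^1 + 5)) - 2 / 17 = 103773795 / 6664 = 15572.30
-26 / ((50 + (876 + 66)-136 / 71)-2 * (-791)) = -923 / 91309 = -0.01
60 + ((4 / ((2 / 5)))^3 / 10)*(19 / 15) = 560 / 3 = 186.67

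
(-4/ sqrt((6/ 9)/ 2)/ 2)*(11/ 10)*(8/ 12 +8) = -286*sqrt(3)/ 15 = -33.02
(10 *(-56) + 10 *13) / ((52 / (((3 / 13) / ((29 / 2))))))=-645 / 4901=-0.13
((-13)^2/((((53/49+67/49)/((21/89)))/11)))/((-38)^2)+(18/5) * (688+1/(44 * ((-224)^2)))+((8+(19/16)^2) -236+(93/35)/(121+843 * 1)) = 96172415644213553/42736895703040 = 2250.34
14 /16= 7 /8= 0.88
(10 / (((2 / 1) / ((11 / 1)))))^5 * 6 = 3019706250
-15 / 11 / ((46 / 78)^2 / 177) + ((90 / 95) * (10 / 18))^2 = -1457228155 / 2100659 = -693.70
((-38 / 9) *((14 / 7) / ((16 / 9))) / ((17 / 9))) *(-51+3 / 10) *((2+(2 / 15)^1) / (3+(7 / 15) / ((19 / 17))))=3294486 / 41395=79.59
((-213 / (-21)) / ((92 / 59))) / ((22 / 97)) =406333 / 14168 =28.68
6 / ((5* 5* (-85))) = -0.00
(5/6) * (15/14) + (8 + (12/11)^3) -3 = 7.19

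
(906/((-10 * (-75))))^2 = 22801/15625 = 1.46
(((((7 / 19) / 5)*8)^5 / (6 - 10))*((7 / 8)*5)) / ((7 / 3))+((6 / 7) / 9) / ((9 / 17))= 42858825094 / 292489194375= 0.15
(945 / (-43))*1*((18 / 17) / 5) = -3402 / 731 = -4.65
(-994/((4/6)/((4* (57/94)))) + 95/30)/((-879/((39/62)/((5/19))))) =251680897/25614060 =9.83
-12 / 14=-6 / 7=-0.86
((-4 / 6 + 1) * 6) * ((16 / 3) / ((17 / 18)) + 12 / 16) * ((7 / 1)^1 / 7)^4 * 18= 3915 / 17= 230.29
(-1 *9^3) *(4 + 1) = -3645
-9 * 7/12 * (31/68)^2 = -1.09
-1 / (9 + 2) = -1 / 11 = -0.09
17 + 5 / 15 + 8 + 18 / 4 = 29.83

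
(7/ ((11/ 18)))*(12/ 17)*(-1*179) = -270648/ 187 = -1447.32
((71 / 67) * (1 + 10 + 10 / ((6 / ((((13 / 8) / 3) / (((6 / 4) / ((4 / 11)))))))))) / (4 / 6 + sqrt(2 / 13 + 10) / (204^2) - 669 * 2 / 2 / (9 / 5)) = -6098966710264064 / 190325983669061141 - 546954464 * sqrt(429) / 1712933853021550269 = -0.03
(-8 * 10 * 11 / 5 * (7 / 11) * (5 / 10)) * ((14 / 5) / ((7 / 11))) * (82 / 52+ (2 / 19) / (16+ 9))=-12028632 / 30875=-389.59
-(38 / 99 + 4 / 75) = -1082 / 2475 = -0.44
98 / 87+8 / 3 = 110 / 29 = 3.79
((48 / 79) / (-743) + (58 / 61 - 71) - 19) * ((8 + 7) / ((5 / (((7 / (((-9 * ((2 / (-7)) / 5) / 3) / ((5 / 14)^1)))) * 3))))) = -41848410450 / 3580517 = -11687.81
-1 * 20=-20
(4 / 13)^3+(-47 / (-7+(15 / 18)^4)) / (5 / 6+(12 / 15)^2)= 1553309536 / 315487003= 4.92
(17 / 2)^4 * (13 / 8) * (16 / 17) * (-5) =-319345 / 8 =-39918.12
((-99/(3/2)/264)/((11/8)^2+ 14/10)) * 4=-320/1053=-0.30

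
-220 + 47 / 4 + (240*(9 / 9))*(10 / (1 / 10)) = 95167 / 4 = 23791.75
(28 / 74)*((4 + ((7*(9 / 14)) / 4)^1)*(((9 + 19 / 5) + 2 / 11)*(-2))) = -102459 / 2035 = -50.35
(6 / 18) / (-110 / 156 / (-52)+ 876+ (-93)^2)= 1352 / 38633455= 0.00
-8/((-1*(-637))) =-8/637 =-0.01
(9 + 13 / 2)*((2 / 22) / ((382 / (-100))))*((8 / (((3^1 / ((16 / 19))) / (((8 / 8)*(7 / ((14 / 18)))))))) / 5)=-59520 / 39919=-1.49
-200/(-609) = 200/609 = 0.33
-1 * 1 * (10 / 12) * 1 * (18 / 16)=-15 / 16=-0.94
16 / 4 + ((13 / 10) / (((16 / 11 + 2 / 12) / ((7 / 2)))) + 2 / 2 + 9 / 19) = 168337 / 20330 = 8.28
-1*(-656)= 656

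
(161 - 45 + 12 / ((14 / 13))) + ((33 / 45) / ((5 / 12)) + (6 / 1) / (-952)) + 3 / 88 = 33754043 / 261800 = 128.93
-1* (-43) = 43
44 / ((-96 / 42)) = -77 / 4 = -19.25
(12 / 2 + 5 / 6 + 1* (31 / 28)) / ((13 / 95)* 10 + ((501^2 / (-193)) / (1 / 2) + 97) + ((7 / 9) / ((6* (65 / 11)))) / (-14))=-1430845065 / 450973836299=-0.00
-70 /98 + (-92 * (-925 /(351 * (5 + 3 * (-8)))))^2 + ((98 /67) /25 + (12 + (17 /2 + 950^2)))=941454616372009667 /1042951905450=902682.68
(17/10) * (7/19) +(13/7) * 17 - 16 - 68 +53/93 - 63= -114.23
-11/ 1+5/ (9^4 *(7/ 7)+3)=-72199/ 6564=-11.00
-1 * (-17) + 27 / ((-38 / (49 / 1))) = -677 / 38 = -17.82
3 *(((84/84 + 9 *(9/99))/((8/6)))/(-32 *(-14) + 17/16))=48/5269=0.01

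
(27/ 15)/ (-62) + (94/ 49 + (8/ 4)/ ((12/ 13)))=4.06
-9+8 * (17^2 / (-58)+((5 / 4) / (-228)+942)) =24752333 / 3306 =7487.09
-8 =-8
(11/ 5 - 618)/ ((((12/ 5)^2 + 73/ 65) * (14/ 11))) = -2201485/ 31318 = -70.29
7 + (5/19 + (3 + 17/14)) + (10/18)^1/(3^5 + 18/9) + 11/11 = 209135/16758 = 12.48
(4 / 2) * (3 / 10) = 3 / 5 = 0.60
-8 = -8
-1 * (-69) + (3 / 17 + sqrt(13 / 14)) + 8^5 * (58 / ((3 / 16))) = sqrt(182) / 14 + 516951496 / 51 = 10136304.81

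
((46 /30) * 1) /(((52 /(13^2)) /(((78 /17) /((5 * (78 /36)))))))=897 /425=2.11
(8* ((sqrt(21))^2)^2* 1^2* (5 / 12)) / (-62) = -735 / 31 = -23.71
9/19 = 0.47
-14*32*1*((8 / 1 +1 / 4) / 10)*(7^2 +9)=-107184 / 5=-21436.80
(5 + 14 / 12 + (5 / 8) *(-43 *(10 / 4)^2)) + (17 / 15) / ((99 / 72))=-283321 / 1760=-160.98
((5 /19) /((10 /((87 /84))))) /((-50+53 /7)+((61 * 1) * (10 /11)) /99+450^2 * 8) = 31581 /1877039007224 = 0.00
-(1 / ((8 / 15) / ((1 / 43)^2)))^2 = -225 / 218803264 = -0.00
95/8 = 11.88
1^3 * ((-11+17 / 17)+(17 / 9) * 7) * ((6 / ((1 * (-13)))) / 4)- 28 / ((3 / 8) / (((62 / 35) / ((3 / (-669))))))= 11503087 / 390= 29495.09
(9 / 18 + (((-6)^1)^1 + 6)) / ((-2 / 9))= -9 / 4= -2.25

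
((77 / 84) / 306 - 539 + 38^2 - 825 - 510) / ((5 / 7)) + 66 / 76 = -209697277 / 348840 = -601.13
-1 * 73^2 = -5329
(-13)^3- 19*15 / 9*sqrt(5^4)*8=-25591 / 3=-8530.33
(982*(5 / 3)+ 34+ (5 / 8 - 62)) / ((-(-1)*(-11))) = -38623 / 264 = -146.30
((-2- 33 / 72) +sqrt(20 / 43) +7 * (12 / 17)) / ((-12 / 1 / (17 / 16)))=-1013 / 4608- 17 * sqrt(215) / 4128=-0.28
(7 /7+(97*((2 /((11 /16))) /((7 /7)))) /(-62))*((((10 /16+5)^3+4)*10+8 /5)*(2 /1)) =-256662973 /19840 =-12936.64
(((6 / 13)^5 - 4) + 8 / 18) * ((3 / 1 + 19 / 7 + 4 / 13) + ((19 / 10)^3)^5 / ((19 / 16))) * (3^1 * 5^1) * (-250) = 4475032433482421266548361 / 26396611718750000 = 169530562.53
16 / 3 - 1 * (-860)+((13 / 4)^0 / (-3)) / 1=865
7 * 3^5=1701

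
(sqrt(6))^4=36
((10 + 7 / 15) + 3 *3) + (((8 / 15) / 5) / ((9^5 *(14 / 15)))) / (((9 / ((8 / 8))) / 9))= 40232056 / 2066715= 19.47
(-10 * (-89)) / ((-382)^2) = 445 / 72962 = 0.01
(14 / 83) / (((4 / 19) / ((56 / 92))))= 931 / 1909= 0.49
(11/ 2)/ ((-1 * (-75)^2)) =-11/ 11250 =-0.00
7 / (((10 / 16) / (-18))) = -1008 / 5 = -201.60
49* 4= 196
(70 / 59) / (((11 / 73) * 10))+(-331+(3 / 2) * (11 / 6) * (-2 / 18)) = -7722227 / 23364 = -330.52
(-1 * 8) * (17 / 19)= -7.16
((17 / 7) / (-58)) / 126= -17 / 51156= -0.00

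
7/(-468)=-7/468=-0.01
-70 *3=-210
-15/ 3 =-5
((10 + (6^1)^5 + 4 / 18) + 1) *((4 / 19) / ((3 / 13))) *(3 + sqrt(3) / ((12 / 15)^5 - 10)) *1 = 3644420 / 171 - 5694406250 *sqrt(3) / 7752969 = 20040.24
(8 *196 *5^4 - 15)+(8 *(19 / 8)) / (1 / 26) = 980479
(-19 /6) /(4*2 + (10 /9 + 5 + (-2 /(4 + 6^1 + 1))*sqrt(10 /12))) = -875919 /3902678 -1881*sqrt(30) /3902678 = -0.23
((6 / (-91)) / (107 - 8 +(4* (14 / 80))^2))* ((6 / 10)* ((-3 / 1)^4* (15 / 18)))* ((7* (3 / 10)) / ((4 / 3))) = -10935 / 258674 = -0.04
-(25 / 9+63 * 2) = -128.78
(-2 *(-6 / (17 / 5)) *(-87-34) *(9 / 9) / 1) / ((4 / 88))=-159720 / 17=-9395.29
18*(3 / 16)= 3.38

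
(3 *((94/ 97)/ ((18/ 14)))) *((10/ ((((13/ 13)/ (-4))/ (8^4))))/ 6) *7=-377323520/ 873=-432214.80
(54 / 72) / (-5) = -3 / 20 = -0.15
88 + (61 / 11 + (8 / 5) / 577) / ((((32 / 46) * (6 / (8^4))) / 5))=173344840 / 6347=27311.30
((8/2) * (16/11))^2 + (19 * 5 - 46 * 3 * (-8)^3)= 8564967/121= 70784.85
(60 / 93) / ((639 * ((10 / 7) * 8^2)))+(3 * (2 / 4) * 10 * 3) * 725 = 32625.00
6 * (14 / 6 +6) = 50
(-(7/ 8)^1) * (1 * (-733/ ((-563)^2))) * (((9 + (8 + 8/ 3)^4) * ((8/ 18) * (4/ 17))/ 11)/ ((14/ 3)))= 769140565/ 14403388329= 0.05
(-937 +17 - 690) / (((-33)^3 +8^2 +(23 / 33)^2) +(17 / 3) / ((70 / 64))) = 30682575 / 683541704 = 0.04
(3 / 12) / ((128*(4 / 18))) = 0.01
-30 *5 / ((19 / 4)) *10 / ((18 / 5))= -5000 / 57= -87.72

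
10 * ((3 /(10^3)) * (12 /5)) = 9 /125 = 0.07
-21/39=-7/13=-0.54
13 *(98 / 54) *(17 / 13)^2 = 14161 / 351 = 40.34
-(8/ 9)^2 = -64/ 81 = -0.79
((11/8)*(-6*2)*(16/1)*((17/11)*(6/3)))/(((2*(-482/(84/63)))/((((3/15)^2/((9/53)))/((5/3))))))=14416/90375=0.16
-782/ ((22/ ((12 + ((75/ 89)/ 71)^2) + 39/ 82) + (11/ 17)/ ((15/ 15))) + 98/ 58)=-7874099983528539/ 41285003189774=-190.73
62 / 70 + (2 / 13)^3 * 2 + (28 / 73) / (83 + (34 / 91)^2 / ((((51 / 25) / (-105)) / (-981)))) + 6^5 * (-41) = -15098433607647696961 / 47357961647815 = -318815.11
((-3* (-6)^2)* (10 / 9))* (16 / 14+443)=-53297.14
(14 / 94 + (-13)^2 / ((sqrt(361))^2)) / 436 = 5235 / 3698806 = 0.00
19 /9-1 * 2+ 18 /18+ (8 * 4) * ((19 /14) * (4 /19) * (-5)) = -2810 /63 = -44.60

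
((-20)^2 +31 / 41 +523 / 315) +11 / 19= 98889017 / 245385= 403.00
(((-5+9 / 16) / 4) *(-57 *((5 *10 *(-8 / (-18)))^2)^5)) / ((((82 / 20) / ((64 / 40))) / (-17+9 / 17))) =-9669632000000000000000000000 / 810096242499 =-11936399026084775.85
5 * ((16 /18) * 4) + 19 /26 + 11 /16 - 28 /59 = 2067749 /110448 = 18.72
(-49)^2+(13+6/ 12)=4829/ 2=2414.50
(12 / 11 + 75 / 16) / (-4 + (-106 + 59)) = -339 / 2992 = -0.11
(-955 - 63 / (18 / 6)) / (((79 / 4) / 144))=-562176 / 79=-7116.15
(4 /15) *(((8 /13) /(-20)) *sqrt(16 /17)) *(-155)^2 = -30752 *sqrt(17) /663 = -191.24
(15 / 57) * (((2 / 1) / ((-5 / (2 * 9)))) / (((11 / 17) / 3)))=-1836 / 209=-8.78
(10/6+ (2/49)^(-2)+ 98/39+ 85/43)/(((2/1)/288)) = 48813276/559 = 87322.50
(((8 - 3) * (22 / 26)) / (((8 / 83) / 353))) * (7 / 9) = 11280115 / 936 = 12051.40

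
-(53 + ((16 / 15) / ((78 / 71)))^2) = -18460549 / 342225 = -53.94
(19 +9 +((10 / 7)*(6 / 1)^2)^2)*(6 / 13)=785832 / 637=1233.65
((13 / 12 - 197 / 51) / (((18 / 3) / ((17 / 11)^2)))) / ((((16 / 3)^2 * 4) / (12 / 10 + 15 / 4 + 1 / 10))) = -973539 / 19824640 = -0.05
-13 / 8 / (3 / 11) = -143 / 24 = -5.96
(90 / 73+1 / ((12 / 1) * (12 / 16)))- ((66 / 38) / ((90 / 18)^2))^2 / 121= 199220962 / 148235625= 1.34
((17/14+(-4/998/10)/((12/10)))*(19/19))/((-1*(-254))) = 12721/2661666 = 0.00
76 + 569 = 645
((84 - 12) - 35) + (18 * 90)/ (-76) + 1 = 317/ 19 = 16.68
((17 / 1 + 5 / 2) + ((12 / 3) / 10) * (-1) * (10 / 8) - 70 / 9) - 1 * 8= 29 / 9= 3.22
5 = 5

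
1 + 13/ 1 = 14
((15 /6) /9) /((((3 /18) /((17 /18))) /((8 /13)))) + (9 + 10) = 7009 /351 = 19.97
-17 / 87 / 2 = -17 / 174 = -0.10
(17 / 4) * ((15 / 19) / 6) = 85 / 152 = 0.56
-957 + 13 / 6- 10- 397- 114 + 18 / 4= -1471.33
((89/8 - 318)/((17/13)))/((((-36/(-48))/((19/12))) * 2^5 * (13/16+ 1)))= -606385/70992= -8.54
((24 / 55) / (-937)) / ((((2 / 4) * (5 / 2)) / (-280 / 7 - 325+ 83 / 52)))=453528 / 3349775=0.14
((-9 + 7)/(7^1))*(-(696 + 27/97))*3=405234/679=596.81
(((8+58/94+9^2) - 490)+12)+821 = 20333/47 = 432.62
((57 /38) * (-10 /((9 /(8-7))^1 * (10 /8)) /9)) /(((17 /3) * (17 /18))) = -8 /289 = -0.03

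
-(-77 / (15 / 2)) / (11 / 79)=1106 / 15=73.73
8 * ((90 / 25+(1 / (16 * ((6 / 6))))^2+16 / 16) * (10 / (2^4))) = 5893 / 256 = 23.02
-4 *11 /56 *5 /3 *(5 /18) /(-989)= 275 /747684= 0.00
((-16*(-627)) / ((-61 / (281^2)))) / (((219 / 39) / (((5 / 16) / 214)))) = -3218055555 / 952942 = -3376.97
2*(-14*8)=-224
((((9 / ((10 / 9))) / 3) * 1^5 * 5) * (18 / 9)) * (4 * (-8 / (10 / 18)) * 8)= -62208 / 5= -12441.60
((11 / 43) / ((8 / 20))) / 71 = 55 / 6106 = 0.01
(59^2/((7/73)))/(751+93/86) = 21853718/452753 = 48.27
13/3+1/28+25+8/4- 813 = -781.63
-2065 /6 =-344.17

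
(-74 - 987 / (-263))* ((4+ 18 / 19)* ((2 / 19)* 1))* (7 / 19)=-24313100 / 1803917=-13.48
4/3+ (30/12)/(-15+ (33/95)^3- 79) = 631597879/483343878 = 1.31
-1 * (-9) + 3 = 12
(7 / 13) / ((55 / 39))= 0.38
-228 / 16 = -57 / 4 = -14.25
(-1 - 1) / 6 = -1 / 3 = -0.33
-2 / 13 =-0.15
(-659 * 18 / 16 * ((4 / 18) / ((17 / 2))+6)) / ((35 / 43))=-13063357 / 2380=-5488.81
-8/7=-1.14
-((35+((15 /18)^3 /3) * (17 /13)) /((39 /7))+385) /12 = -128565115 /3942432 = -32.61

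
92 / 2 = 46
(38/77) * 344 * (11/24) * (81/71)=44118/497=88.77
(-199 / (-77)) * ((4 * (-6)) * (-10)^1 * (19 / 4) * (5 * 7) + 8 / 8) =7940299 / 77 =103120.77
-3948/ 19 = -207.79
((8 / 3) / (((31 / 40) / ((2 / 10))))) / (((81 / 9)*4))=16 / 837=0.02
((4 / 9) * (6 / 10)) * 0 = 0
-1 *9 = -9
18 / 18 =1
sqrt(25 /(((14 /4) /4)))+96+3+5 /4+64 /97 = 10 * sqrt(14) /7+39153 /388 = 106.26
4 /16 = 1 /4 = 0.25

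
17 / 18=0.94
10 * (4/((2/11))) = 220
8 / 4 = 2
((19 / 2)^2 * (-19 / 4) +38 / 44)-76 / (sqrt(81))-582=-1612937 / 1584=-1018.27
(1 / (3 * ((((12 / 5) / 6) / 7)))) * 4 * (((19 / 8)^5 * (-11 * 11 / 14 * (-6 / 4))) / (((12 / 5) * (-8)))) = -7490199475 / 6291456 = -1190.54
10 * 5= 50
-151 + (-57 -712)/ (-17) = -1798/ 17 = -105.76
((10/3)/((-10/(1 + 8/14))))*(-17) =187/21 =8.90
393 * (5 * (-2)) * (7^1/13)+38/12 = -164813/78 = -2112.99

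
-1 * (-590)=590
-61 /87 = -0.70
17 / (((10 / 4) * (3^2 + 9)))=17 / 45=0.38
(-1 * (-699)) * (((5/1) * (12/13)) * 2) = 83880/13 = 6452.31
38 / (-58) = -0.66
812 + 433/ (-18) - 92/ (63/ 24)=94865/ 126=752.90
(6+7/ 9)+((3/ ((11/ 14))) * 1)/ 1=1049/ 99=10.60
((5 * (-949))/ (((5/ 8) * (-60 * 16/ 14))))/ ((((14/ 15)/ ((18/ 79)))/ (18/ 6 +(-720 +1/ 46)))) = -281690721/ 14536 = -19378.83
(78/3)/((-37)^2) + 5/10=1421/2738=0.52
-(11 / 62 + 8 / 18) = -347 / 558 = -0.62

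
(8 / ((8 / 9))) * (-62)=-558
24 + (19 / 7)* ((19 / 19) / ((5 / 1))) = 24.54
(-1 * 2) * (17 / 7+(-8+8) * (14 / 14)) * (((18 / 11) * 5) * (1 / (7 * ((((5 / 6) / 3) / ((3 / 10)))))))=-16524 / 2695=-6.13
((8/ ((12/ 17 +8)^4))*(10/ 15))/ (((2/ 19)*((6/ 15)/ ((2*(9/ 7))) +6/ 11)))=261838335/ 20810683744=0.01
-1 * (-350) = 350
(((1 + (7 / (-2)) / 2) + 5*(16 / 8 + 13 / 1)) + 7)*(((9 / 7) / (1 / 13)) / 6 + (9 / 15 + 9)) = 56355 / 56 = 1006.34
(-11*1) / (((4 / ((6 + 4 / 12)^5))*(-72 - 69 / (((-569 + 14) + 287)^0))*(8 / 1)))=27237089 / 1096416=24.84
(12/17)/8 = 3/34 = 0.09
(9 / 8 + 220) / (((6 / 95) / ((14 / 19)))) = 61915 / 24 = 2579.79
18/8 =9/4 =2.25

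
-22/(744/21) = -77/124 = -0.62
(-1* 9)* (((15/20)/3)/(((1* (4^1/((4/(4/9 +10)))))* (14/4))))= -81/1316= -0.06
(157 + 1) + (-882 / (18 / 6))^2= 86594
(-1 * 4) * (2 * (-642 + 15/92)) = 118098/23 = 5134.70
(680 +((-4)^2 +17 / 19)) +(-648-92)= -819 / 19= -43.11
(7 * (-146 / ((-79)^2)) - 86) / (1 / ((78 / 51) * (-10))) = 139814480 / 106097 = 1317.80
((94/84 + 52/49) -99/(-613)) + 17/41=20367373/7389102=2.76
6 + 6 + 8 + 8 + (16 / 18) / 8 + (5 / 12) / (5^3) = 25303 / 900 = 28.11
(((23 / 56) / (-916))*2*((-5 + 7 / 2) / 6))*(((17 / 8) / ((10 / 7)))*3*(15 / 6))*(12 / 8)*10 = 17595 / 468992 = 0.04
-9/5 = -1.80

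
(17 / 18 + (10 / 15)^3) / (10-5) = 67 / 270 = 0.25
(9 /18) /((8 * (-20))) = -1 /320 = -0.00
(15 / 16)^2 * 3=675 / 256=2.64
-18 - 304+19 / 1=-303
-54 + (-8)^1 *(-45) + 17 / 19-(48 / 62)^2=5592647 / 18259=306.30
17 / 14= 1.21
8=8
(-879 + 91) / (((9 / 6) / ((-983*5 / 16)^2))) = -4758973325 / 96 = -49572638.80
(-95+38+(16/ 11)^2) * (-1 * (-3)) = -19923/ 121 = -164.65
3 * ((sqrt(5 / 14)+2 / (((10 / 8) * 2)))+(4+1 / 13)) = 3 * sqrt(70) / 14+951 / 65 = 16.42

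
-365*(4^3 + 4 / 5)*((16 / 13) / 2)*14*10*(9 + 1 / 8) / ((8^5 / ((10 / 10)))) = -15107715 / 26624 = -567.45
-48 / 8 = -6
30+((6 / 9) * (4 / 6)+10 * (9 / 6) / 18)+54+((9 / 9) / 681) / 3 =116149 / 1362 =85.28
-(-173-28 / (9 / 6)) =575 / 3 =191.67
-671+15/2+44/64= -10605/16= -662.81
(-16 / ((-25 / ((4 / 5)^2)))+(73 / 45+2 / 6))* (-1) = -13304 / 5625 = -2.37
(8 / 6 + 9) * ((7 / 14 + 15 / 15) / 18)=0.86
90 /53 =1.70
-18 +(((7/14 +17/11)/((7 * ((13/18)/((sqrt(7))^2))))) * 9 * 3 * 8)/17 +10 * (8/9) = 587978/21879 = 26.87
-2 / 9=-0.22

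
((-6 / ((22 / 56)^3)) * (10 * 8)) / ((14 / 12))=-9031680 / 1331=-6785.63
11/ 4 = 2.75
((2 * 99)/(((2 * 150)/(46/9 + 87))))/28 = 9119/4200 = 2.17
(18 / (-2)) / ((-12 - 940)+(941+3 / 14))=126 / 151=0.83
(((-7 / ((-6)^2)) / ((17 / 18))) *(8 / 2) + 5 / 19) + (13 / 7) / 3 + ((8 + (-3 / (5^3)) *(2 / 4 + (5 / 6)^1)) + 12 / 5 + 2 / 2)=9688393 / 847875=11.43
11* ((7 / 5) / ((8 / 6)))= 231 / 20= 11.55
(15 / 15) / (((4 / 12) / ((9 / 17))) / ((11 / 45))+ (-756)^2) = 0.00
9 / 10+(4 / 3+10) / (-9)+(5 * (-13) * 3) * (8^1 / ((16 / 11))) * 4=-1158397 / 270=-4290.36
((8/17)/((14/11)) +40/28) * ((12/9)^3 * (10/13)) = 136960/41769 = 3.28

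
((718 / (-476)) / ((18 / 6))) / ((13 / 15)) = -0.58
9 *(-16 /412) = -36 /103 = -0.35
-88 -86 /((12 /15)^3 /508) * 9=-6144329 /8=-768041.12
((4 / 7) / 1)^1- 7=-45 / 7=-6.43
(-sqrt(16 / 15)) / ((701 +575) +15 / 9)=-4 * sqrt(15) / 19165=-0.00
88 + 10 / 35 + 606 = 4860 / 7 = 694.29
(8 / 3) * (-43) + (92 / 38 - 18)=-7424 / 57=-130.25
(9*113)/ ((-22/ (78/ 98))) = -39663/ 1078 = -36.79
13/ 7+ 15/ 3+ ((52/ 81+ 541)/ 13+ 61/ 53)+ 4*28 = 63159602/ 390663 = 161.67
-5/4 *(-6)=15/2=7.50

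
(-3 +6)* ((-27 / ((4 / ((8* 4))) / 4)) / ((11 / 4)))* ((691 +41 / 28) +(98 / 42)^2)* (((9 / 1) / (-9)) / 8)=6331428 / 77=82226.34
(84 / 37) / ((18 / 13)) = 182 / 111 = 1.64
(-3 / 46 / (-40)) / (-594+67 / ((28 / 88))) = -0.00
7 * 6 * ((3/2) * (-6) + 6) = -126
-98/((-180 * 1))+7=679/90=7.54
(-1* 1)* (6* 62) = -372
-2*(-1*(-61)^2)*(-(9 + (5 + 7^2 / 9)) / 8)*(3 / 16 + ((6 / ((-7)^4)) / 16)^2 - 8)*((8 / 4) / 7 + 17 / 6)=35125725043461025 / 79692609024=440765.15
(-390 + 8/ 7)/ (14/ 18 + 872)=-24498/ 54985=-0.45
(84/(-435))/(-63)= 4/1305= 0.00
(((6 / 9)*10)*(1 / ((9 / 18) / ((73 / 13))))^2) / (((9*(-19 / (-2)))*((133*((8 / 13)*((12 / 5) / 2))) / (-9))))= -266450 / 295659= -0.90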